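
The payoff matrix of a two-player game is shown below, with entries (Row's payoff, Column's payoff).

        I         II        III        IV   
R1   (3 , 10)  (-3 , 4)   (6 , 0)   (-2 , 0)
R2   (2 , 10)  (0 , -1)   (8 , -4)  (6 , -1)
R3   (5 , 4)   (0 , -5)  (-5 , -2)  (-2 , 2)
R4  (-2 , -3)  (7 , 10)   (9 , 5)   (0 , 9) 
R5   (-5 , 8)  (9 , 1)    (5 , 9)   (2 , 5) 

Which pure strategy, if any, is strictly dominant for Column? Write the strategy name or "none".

none

I fails to dominate II at R4 (-3<10).
II fails to dominate I at R1 (4<10).
III fails to dominate I at R1 (0<10).
IV fails to dominate I at R1 (0<10).
No single strategy dominates all the others.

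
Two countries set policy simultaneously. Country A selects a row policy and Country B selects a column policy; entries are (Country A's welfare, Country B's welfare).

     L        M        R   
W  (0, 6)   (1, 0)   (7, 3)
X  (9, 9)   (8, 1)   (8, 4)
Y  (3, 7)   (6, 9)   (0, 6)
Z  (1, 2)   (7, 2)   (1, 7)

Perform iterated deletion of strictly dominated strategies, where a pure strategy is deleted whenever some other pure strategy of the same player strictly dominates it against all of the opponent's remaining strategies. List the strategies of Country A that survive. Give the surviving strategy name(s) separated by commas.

X

Country A's strategy W is strictly dominated by X (L: 9>0, M: 8>1, R: 8>7) and is removed.
Country A's strategy Y is strictly dominated by X (L: 9>3, M: 8>6, R: 8>0) and is removed.
Country A's strategy Z is strictly dominated by X (L: 9>1, M: 8>7, R: 8>1) and is removed.
Column M is eliminated: L beats it against every remaining row (X: 9>1).
For Country B, L strictly dominates R on the remaining rows (X: 9>4); eliminate R.
Among the remaining strategies, none is strictly dominated by another pure strategy of the same player, so the elimination stops.
Surviving strategies — Country A: {X}; Country B: {L}.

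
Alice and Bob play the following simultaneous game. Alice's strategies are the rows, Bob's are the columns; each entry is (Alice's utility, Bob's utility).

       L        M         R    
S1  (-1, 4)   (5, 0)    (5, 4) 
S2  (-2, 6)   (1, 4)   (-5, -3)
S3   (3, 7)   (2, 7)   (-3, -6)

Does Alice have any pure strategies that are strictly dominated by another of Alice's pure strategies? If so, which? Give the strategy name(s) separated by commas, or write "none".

S2

Nothing dominates S1: S2 at L (-1>-2); S3 at M (5>2).
S1 strictly dominates S2 — L: -1>-2, M: 5>1, R: 5>-5.
S3: no other strategy beats it everywhere (S1 at L (3>-1); S2 at L (3>-2)).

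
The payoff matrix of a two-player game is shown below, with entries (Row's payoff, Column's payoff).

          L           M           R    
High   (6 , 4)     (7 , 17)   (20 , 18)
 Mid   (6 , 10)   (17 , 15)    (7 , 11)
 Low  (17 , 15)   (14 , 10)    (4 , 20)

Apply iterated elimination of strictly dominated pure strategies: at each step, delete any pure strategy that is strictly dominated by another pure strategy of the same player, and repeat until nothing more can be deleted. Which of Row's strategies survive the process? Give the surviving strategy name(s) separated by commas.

Column's strategy L is strictly dominated by R (High: 18>4, Mid: 11>10, Low: 20>15) and is removed.
Row's strategy Low is strictly dominated by Mid (M: 17>14, R: 7>4) and is removed.
Among the remaining strategies, none is strictly dominated by another pure strategy of the same player, so the elimination stops.
Surviving strategies — Row: {High, Mid}; Column: {M, R}.

High, Mid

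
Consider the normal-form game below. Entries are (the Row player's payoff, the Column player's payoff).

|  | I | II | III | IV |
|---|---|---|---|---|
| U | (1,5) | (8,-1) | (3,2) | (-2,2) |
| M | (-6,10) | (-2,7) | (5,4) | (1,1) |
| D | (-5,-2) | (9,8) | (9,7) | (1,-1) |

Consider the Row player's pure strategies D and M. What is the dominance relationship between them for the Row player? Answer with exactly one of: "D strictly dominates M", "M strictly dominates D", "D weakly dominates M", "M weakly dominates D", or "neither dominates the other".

D weakly dominates M

D's payoffs vs M's, by the Column player's action — I: -5>-6, II: 9>-2, III: 9>5, IV: 1=1.
D is at least as good everywhere and strictly better somewhere (tied only at IV), so D weakly but not strictly dominates M.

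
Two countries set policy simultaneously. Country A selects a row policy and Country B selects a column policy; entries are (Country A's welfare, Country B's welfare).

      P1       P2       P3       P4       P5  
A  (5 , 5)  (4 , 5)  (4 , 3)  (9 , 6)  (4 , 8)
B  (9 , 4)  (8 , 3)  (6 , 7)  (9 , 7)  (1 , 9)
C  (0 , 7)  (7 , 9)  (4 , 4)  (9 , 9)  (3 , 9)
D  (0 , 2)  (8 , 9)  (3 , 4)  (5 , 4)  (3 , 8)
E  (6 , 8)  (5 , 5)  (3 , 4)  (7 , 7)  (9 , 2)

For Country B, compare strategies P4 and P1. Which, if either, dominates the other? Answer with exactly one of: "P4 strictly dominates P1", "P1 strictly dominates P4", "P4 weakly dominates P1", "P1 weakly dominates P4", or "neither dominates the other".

Compare P4 to P1 across each opponent action: A: 6>5, B: 7>4, C: 9>7, D: 4>2, E: 7<8.
P4 does better at A, B, C, D but worse at E; neither strategy dominates the other.

neither dominates the other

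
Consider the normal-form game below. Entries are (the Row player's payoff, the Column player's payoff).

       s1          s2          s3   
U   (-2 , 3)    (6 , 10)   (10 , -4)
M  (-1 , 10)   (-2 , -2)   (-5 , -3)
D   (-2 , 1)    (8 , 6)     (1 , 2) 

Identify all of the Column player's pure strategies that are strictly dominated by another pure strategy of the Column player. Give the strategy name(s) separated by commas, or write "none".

s1: no other strategy beats it everywhere (s2 at M (10>-2); s3 at U (3>-4)).
s2 is not dominated — it holds its own against s1 at U (10>3); s3 at U (10>-4).
s3 is strictly dominated by s2 (U: 10>-4, M: -2>-3, D: 6>2).

s3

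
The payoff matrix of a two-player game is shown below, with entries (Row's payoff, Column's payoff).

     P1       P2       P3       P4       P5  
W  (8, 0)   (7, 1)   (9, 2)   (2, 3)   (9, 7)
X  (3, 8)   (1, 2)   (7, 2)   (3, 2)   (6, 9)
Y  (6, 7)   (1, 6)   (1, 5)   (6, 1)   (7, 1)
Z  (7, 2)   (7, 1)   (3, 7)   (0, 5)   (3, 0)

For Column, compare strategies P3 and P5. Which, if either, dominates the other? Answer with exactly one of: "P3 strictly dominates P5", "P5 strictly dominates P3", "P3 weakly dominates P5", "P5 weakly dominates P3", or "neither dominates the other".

P3's payoffs vs P5's, by Row's action — W: 2<7, X: 2<9, Y: 5>1, Z: 7>0.
P3 does better at Y, Z but worse at W, X; neither strategy dominates the other.

neither dominates the other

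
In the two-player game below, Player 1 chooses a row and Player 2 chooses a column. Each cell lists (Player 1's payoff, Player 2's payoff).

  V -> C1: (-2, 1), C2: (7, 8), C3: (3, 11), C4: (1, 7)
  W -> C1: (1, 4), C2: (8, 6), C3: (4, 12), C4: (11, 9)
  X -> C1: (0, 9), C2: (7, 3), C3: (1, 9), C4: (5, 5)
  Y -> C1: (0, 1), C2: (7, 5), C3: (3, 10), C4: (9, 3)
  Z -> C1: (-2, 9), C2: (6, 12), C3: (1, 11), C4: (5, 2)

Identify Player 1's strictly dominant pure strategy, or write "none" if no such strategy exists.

W vs V: C1: 1>-2, C2: 8>7, C3: 4>3, C4: 11>1.
W vs X: C1: 1>0, C2: 8>7, C3: 4>1, C4: 11>5.
W vs Y: C1: 1>0, C2: 8>7, C3: 4>3, C4: 11>9.
W vs Z: C1: 1>-2, C2: 8>6, C3: 4>1, C4: 11>5.
W strictly beats every other strategy against every opponent action, so it is strictly dominant.

W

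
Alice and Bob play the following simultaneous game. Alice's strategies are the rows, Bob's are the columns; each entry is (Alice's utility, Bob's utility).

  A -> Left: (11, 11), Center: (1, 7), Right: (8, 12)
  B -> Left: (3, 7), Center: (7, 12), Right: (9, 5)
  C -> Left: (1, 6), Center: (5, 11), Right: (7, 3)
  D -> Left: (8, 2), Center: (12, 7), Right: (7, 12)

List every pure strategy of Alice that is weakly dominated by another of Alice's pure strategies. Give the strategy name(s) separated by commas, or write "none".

A: no other strategy beats it everywhere (B at Left (11>3); C at Left (11>1); D at Left (11>8)).
B: no other strategy beats it everywhere (A at Center (7>1); C at Left (3>1); D at Right (9>7)).
C is weakly dominated by B (Left: 3>1, Center: 7>5, Right: 9>7).
D is not dominated — it holds its own against A at Center (12>1); B at Left (8>3); C at Left (8>1).

C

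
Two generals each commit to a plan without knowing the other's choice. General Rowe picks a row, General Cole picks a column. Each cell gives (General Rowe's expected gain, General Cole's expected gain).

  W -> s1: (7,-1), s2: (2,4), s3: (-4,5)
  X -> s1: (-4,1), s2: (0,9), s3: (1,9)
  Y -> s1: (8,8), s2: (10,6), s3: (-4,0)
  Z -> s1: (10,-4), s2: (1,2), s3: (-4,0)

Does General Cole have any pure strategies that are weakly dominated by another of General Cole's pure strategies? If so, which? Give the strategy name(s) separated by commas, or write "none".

none

Nothing dominates s1: s2 at Y (8>6); s3 at Y (8>0).
s2: no other strategy beats it everywhere (s1 at W (4>-1); s3 at Y (6>0)).
s3: no other strategy beats it everywhere (s1 at W (5>-1); s2 at W (5>4)).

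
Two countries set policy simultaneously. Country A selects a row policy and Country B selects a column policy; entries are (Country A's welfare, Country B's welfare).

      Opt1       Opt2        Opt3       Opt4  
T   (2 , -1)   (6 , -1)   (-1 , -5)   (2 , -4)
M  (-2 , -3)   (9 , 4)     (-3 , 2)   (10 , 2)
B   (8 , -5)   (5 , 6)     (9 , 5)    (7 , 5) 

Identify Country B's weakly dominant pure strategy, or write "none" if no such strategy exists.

Opt2 vs Opt1: T: -1=-1, M: 4>-3, B: 6>-5.
Opt2 vs Opt3: T: -1>-5, M: 4>2, B: 6>5.
Opt2 vs Opt4: T: -1>-4, M: 4>2, B: 6>5.
Opt2 is at least as good as every other strategy against every opponent action, so it is weakly dominant.

Opt2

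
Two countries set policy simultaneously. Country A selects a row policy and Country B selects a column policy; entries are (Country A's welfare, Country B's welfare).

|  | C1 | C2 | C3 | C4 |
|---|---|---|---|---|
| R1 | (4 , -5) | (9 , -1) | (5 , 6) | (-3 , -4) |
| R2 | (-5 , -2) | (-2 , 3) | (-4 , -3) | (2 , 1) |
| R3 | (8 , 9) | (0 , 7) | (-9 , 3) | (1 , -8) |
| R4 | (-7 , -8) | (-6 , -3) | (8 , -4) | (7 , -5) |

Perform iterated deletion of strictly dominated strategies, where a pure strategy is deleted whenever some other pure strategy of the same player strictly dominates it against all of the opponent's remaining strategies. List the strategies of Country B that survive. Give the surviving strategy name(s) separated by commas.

Column C4 is eliminated: C2 beats it against every remaining row (R1: -1>-4, R2: 3>1, R3: 7>-8, R4: -3>-5).
Country A's strategy R2 is strictly dominated by R1 (C1: 4>-5, C2: 9>-2, C3: 5>-4) and is removed.
Among the remaining strategies, none is strictly dominated by another pure strategy of the same player, so the elimination stops.
Surviving strategies — Country A: {R1, R3, R4}; Country B: {C1, C2, C3}.

C1, C2, C3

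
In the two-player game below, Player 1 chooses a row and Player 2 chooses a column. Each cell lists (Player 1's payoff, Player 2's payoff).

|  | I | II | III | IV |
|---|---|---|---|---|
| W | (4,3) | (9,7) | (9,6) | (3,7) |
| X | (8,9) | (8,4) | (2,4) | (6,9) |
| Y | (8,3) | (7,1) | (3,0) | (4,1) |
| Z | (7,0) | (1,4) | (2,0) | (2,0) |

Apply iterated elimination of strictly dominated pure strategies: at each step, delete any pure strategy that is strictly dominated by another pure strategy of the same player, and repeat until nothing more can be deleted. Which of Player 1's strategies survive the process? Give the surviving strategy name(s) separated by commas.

W, X, Y

Row Z is eliminated: Y beats it against every remaining column (I: 8>7, II: 7>1, III: 3>2, IV: 4>2).
Player 2's strategy III is strictly dominated by IV (W: 7>6, X: 9>4, Y: 1>0) and is removed.
Among the remaining strategies, none is strictly dominated by another pure strategy of the same player, so the elimination stops.
Surviving strategies — Player 1: {W, X, Y}; Player 2: {I, II, IV}.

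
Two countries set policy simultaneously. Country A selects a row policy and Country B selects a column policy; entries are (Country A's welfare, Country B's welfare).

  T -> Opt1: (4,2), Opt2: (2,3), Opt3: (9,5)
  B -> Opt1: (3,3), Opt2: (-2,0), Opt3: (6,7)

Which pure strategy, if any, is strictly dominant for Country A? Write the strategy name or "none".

T

T vs B: Opt1: 4>3, Opt2: 2>-2, Opt3: 9>6.
T strictly beats every other strategy against every opponent action, so it is strictly dominant.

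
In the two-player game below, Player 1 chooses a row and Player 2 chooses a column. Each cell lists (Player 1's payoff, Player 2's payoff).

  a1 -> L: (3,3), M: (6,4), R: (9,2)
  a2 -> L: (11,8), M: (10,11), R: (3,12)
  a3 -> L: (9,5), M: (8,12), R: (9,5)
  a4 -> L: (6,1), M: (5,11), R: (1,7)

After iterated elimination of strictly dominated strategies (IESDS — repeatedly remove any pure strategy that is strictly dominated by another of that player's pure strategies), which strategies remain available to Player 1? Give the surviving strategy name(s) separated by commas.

a1, a2, a3

For Player 1, a2 strictly dominates a4 on the remaining columns (L: 11>6, M: 10>5, R: 3>1); eliminate a4.
For Player 2, M strictly dominates L on the remaining rows (a1: 4>3, a2: 11>8, a3: 12>5); eliminate L.
Among the remaining strategies, none is strictly dominated by another pure strategy of the same player, so the elimination stops.
Surviving strategies — Player 1: {a1, a2, a3}; Player 2: {M, R}.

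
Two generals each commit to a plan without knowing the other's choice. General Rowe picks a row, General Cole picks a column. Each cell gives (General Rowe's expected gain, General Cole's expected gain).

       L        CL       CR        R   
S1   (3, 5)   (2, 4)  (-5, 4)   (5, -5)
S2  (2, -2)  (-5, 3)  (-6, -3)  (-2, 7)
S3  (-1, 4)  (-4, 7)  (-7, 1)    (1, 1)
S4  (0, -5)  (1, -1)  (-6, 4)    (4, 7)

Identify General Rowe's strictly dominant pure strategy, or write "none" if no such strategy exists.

S1 vs S2: L: 3>2, CL: 2>-5, CR: -5>-6, R: 5>-2.
S1 vs S3: L: 3>-1, CL: 2>-4, CR: -5>-7, R: 5>1.
S1 vs S4: L: 3>0, CL: 2>1, CR: -5>-6, R: 5>4.
S1 strictly beats every other strategy against every opponent action, so it is strictly dominant.

S1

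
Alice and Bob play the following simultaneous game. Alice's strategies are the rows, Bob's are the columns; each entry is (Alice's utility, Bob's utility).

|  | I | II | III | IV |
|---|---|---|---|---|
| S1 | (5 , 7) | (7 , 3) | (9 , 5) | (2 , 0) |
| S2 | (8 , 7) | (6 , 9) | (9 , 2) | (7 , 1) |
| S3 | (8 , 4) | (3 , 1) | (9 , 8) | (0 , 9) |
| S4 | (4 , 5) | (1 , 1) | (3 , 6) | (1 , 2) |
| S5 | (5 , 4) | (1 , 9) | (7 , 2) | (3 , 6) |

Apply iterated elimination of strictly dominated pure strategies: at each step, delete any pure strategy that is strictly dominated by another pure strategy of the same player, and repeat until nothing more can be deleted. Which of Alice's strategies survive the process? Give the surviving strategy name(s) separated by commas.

S1, S2, S3

Alice's strategy S4 is strictly dominated by S1 (I: 5>4, II: 7>1, III: 9>3, IV: 2>1) and is removed.
Alice's strategy S5 is strictly dominated by S2 (I: 8>5, II: 6>1, III: 9>7, IV: 7>3) and is removed.
Among the remaining strategies, none is strictly dominated by another pure strategy of the same player, so the elimination stops.
Surviving strategies — Alice: {S1, S2, S3}; Bob: {I, II, III, IV}.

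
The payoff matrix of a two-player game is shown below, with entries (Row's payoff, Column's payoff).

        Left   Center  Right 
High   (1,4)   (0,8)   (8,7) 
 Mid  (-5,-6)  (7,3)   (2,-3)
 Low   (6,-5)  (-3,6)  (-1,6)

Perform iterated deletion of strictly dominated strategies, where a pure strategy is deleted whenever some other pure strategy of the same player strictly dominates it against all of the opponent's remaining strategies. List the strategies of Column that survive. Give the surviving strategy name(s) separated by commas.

Column's strategy Left is strictly dominated by Center (High: 8>4, Mid: 3>-6, Low: 6>-5) and is removed.
Row Low is eliminated: High beats it against every remaining column (Center: 0>-3, Right: 8>-1).
Column Right is eliminated: Center beats it against every remaining row (High: 8>7, Mid: 3>-3).
Row High is eliminated: Mid beats it against every remaining column (Center: 7>0).
Among the remaining strategies, none is strictly dominated by another pure strategy of the same player, so the elimination stops.
Surviving strategies — Row: {Mid}; Column: {Center}.

Center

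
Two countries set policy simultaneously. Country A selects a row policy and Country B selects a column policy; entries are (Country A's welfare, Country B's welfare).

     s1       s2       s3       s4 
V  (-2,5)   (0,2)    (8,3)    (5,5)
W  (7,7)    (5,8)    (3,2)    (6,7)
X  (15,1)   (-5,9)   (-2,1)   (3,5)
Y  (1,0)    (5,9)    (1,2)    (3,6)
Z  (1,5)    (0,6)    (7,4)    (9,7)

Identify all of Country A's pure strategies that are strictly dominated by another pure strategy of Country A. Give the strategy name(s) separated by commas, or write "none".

none

V is not dominated — it holds its own against W at s3 (8>3); X at s2 (0>-5); Y at s3 (8>1); Z at s2 (0=0).
W is not dominated — it holds its own against V at s1 (7>-2); X at s2 (5>-5); Y at s1 (7>1); Z at s1 (7>1).
X: no other strategy beats it everywhere (V at s1 (15>-2); W at s1 (15>7); Y at s1 (15>1); Z at s1 (15>1)).
Y is not dominated — it holds its own against V at s1 (1>-2); W at s2 (5=5); X at s2 (5>-5); Z at s1 (1=1).
Z is not dominated — it holds its own against V at s1 (1>-2); W at s3 (7>3); X at s2 (0>-5); Y at s1 (1=1).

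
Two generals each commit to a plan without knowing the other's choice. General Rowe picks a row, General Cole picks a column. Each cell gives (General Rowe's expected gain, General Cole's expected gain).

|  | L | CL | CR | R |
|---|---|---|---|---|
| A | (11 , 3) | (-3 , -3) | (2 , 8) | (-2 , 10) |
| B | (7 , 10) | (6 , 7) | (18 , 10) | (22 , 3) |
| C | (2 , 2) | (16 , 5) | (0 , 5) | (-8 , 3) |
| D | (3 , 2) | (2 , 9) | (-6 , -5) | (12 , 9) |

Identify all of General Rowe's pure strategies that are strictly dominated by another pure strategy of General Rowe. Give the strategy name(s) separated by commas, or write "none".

D

A: no other strategy beats it everywhere (B at L (11>7); C at L (11>2); D at L (11>3)).
B is not dominated — it holds its own against A at CL (6>-3); C at L (7>2); D at L (7>3).
C: no other strategy beats it everywhere (A at CL (16>-3); B at CL (16>6); D at CL (16>2)).
D: dominated, since B does at least as well everywhere (L: 7>3, CL: 6>2, CR: 18>-6, R: 22>12).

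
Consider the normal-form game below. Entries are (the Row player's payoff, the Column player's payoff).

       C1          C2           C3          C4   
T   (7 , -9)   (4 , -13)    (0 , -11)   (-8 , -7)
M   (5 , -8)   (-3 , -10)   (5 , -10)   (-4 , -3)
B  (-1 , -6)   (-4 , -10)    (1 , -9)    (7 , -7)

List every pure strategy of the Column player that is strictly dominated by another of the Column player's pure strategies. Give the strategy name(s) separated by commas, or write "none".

C2, C3

C1: no other strategy beats it everywhere (C2 at T (-9>-13); C3 at T (-9>-11); C4 at B (-6>-7)).
C1 strictly dominates C2 — T: -9>-13, M: -8>-10, B: -6>-10.
C3: dominated, since C1 does at least as well everywhere (T: -9>-11, M: -8>-10, B: -6>-9).
Nothing dominates C4: C1 at T (-7>-9); C2 at T (-7>-13); C3 at T (-7>-11).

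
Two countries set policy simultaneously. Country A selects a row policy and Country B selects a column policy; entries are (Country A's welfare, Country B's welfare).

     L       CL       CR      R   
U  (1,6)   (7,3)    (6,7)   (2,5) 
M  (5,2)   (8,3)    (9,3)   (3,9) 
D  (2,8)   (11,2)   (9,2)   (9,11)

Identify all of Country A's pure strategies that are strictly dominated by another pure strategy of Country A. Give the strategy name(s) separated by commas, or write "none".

U

M strictly dominates U — L: 5>1, CL: 8>7, CR: 9>6, R: 3>2.
M: no other strategy beats it everywhere (U at L (5>1); D at L (5>2)).
D is not dominated — it holds its own against U at L (2>1); M at CL (11>8).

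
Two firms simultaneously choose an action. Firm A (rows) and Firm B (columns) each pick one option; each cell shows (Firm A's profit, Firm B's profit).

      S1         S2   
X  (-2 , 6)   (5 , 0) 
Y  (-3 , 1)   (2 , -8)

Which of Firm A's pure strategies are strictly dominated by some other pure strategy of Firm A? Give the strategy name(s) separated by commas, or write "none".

X: no other strategy beats it everywhere (Y at S1 (-2>-3)).
Y is strictly dominated by X (S1: -2>-3, S2: 5>2).

Y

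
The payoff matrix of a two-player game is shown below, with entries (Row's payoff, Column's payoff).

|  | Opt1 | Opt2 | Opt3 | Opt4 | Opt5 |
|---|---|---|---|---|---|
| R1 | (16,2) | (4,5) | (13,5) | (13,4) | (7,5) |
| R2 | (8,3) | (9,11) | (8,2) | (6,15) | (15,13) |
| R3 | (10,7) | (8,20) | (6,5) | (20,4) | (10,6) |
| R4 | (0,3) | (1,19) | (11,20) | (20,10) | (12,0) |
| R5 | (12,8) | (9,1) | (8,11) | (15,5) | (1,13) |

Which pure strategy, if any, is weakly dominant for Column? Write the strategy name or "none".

none

Opt1 fails to dominate Opt2 at R1 (2<5).
Opt2 fails to dominate Opt1 at R5 (1<8).
Opt3 fails to dominate Opt1 at R2 (2<3).
Opt4 fails to dominate Opt1 at R3 (4<7).
Opt5 fails to dominate Opt1 at R3 (6<7).
No single strategy dominates all the others.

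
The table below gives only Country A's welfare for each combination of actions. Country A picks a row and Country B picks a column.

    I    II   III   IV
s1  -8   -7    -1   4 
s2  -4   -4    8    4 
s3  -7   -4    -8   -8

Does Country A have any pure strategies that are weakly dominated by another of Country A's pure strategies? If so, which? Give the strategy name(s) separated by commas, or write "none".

s2 weakly dominates s1 — I: -4>-8, II: -4>-7, III: 8>-1, IV: 4=4.
Nothing dominates s2: s1 at I (-4>-8); s3 at I (-4>-7).
s3 is weakly dominated by s2 (I: -4>-7, II: -4=-4, III: 8>-8, IV: 4>-8).

s1, s3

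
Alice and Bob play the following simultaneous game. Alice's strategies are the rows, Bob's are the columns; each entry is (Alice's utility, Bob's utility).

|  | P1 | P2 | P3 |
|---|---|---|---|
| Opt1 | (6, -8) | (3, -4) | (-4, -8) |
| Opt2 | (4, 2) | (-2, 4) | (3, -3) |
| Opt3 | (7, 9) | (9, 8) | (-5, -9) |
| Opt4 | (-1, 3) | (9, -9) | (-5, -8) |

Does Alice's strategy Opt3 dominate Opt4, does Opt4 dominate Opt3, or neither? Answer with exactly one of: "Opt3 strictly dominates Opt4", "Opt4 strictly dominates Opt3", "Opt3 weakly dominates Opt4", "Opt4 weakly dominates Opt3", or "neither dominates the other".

Opt3 weakly dominates Opt4

Compare Opt3 to Opt4 across each opponent action: P1: 7>-1, P2: 9=9, P3: -5=-5.
Opt3 is at least as good everywhere and strictly better somewhere (tied only at P2, P3), so Opt3 weakly but not strictly dominates Opt4.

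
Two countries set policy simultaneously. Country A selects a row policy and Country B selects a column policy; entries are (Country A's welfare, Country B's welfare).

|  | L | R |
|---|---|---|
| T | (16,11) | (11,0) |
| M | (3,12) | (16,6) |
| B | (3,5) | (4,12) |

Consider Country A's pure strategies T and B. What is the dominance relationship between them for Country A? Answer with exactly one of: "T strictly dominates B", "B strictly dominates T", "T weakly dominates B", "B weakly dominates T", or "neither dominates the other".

T strictly dominates B

T's payoffs vs B's, by Country B's action — L: 16>3, R: 11>4.
T gives a strictly higher payoff against each choice by Country B, so T strictly dominates B.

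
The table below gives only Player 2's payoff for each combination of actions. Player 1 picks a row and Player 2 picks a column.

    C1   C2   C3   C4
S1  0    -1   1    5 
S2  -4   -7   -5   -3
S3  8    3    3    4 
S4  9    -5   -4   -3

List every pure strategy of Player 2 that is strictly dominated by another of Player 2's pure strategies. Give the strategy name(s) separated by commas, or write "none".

C2, C3

C1: no other strategy beats it everywhere (C2 at S1 (0>-1); C3 at S2 (-4>-5); C4 at S3 (8>4)).
C2 is strictly dominated by C1 (S1: 0>-1, S2: -4>-7, S3: 8>3, S4: 9>-5).
C4 strictly dominates C3 — S1: 5>1, S2: -3>-5, S3: 4>3, S4: -3>-4.
Nothing dominates C4: C1 at S1 (5>0); C2 at S1 (5>-1); C3 at S1 (5>1).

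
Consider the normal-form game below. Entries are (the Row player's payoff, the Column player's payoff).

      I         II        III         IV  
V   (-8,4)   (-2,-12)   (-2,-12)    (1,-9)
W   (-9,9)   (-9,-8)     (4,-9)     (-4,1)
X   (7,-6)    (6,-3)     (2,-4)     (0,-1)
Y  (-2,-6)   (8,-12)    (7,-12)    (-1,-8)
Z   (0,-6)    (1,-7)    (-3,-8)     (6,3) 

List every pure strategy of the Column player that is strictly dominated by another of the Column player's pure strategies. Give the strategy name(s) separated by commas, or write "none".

II, III

I: no other strategy beats it everywhere (II at V (4>-12); III at V (4>-12); IV at V (4>-9)).
II is strictly dominated by IV (V: -9>-12, W: 1>-8, X: -1>-3, Y: -8>-12, Z: 3>-7).
III is strictly dominated by IV (V: -9>-12, W: 1>-9, X: -1>-4, Y: -8>-12, Z: 3>-8).
IV: no other strategy beats it everywhere (I at X (-1>-6); II at V (-9>-12); III at V (-9>-12)).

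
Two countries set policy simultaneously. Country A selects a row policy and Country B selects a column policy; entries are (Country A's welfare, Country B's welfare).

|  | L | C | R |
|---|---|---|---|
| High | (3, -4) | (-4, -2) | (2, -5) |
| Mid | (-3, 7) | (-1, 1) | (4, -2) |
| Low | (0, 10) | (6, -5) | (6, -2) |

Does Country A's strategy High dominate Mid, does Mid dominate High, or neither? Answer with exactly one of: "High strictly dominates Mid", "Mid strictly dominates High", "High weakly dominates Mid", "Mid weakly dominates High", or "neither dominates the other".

High's payoffs vs Mid's, by Country B's action — L: 3>-3, C: -4<-1, R: 2<4.
High does better at L but worse at C, R; neither strategy dominates the other.

neither dominates the other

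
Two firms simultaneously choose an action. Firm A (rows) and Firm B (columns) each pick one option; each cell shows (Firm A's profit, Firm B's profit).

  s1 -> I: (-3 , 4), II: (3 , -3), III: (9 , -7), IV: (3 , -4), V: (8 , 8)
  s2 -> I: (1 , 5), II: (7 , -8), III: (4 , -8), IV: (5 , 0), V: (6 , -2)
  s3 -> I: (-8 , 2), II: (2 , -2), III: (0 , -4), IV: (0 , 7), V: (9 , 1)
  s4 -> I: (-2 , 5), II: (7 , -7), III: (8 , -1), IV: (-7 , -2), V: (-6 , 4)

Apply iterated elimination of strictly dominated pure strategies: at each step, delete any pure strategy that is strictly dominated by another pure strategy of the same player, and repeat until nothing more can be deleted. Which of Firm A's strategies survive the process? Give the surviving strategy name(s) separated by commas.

Firm B's strategy II is strictly dominated by I (s1: 4>-3, s2: 5>-8, s3: 2>-2, s4: 5>-7) and is removed.
Firm B's strategy III is strictly dominated by I (s1: 4>-7, s2: 5>-8, s3: 2>-4, s4: 5>-1) and is removed.
For Firm A, s2 strictly dominates s4 on the remaining columns (I: 1>-2, IV: 5>-7, V: 6>-6); eliminate s4.
Among the remaining strategies, none is strictly dominated by another pure strategy of the same player, so the elimination stops.
Surviving strategies — Firm A: {s1, s2, s3}; Firm B: {I, IV, V}.

s1, s2, s3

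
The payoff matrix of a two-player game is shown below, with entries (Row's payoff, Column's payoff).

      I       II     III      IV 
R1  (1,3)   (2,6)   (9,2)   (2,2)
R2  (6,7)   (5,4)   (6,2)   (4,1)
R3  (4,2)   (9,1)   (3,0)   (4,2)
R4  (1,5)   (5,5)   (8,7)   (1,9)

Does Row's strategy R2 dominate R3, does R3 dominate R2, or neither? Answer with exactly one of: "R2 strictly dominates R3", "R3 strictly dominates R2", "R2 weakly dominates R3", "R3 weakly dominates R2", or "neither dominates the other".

R2's payoffs vs R3's, by Column's action — I: 6>4, II: 5<9, III: 6>3, IV: 4=4.
R2 does better at I, III but worse at II; neither strategy dominates the other.

neither dominates the other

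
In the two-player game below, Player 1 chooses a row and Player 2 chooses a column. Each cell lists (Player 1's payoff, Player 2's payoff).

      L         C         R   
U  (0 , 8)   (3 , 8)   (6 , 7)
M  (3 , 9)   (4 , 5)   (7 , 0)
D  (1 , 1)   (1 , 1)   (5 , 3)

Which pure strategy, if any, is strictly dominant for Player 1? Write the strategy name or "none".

M vs U: L: 3>0, C: 4>3, R: 7>6.
M vs D: L: 3>1, C: 4>1, R: 7>5.
M strictly beats every other strategy against every opponent action, so it is strictly dominant.

M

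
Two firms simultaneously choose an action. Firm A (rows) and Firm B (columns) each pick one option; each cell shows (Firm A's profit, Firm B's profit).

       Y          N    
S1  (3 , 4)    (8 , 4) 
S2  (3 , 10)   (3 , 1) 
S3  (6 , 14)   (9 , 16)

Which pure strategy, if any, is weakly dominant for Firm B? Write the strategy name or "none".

none

Y fails to dominate N at S3 (14<16).
N fails to dominate Y at S2 (1<10).
No single strategy dominates all the others.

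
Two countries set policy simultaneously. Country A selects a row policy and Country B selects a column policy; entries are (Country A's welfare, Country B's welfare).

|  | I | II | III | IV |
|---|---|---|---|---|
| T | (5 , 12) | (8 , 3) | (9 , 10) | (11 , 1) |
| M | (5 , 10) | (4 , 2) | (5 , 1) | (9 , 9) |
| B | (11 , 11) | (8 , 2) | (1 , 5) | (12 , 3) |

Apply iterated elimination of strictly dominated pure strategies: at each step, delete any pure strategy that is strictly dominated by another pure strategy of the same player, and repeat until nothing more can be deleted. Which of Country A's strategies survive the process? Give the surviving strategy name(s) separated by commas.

Country B's strategy II is strictly dominated by I (T: 12>3, M: 10>2, B: 11>2) and is removed.
Country B's strategy III is strictly dominated by I (T: 12>10, M: 10>1, B: 11>5) and is removed.
For Country A, B strictly dominates T on the remaining columns (I: 11>5, IV: 12>11); eliminate T.
Row M is eliminated: B beats it against every remaining column (I: 11>5, IV: 12>9).
For Country B, I strictly dominates IV on the remaining rows (B: 11>3); eliminate IV.
Among the remaining strategies, none is strictly dominated by another pure strategy of the same player, so the elimination stops.
Surviving strategies — Country A: {B}; Country B: {I}.

B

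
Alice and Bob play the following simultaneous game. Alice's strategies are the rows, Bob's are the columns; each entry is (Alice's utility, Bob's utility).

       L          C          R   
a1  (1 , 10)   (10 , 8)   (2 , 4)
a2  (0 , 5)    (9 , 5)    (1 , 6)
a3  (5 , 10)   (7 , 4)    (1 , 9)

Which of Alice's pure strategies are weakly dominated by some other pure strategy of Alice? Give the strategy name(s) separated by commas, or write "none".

a2

Nothing dominates a1: a2 at L (1>0); a3 at C (10>7).
a2: dominated, since a1 does at least as well everywhere (L: 1>0, C: 10>9, R: 2>1).
Nothing dominates a3: a1 at L (5>1); a2 at L (5>0).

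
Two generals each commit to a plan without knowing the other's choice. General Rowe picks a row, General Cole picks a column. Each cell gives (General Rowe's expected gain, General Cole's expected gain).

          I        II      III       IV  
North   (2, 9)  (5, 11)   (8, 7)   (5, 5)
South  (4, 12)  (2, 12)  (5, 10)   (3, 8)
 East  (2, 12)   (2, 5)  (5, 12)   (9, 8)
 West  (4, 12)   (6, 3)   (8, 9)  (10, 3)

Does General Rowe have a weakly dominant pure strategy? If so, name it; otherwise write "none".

West vs North: I: 4>2, II: 6>5, III: 8=8, IV: 10>5.
West vs South: I: 4=4, II: 6>2, III: 8>5, IV: 10>3.
West vs East: I: 4>2, II: 6>2, III: 8>5, IV: 10>9.
West is at least as good as every other strategy against every opponent action, so it is weakly dominant.

West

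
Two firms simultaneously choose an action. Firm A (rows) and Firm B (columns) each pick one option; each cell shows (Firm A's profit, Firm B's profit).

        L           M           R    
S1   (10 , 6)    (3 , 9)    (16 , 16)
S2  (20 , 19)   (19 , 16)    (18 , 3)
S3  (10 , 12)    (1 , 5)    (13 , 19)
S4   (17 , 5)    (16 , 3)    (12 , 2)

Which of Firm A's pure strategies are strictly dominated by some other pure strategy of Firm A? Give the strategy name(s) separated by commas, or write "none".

S1, S3, S4

S1 is strictly dominated by S2 (L: 20>10, M: 19>3, R: 18>16).
S2 is not dominated — it holds its own against S1 at L (20>10); S3 at L (20>10); S4 at L (20>17).
S3 is strictly dominated by S2 (L: 20>10, M: 19>1, R: 18>13).
S2 strictly dominates S4 — L: 20>17, M: 19>16, R: 18>12.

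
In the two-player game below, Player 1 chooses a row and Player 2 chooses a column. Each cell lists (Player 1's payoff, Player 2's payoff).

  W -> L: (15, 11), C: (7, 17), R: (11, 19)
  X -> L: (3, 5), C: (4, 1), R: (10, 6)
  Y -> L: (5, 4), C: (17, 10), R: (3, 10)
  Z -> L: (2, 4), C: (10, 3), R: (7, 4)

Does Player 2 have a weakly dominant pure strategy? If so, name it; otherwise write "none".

R vs L: W: 19>11, X: 6>5, Y: 10>4, Z: 4=4.
R vs C: W: 19>17, X: 6>1, Y: 10=10, Z: 4>3.
R is at least as good as every other strategy against every opponent action, so it is weakly dominant.

R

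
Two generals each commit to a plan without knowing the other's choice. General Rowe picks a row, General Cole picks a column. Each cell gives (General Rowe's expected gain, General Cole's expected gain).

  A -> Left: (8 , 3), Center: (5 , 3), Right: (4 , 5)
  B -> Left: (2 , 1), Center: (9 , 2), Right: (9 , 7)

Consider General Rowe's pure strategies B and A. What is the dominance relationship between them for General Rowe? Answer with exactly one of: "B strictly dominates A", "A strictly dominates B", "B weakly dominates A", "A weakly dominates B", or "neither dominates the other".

Compare B to A across each opponent action: Left: 2<8, Center: 9>5, Right: 9>4.
B does better at Center, Right but worse at Left; neither strategy dominates the other.

neither dominates the other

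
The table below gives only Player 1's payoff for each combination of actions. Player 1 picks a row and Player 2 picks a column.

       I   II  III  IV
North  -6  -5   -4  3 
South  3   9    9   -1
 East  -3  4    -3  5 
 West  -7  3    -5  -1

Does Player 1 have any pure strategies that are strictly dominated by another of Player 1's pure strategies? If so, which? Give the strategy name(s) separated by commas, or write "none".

North is strictly dominated by East (I: -3>-6, II: 4>-5, III: -3>-4, IV: 5>3).
Nothing dominates South: North at I (3>-6); East at I (3>-3); West at I (3>-7).
East: no other strategy beats it everywhere (North at I (-3>-6); South at IV (5>-1); West at I (-3>-7)).
West is strictly dominated by East (I: -3>-7, II: 4>3, III: -3>-5, IV: 5>-1).

North, West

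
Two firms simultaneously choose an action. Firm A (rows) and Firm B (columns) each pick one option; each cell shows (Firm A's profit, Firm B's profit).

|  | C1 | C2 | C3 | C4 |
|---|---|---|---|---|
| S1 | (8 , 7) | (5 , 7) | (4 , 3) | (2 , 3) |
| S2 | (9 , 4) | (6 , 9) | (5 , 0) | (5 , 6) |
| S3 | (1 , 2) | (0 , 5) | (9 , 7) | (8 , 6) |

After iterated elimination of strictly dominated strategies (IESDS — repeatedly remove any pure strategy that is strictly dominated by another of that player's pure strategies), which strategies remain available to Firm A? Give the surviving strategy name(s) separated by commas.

Firm A's strategy S1 is strictly dominated by S2 (C1: 9>8, C2: 6>5, C3: 5>4, C4: 5>2) and is removed.
Column C1 is eliminated: C2 beats it against every remaining row (S2: 9>4, S3: 5>2).
Among the remaining strategies, none is strictly dominated by another pure strategy of the same player, so the elimination stops.
Surviving strategies — Firm A: {S2, S3}; Firm B: {C2, C3, C4}.

S2, S3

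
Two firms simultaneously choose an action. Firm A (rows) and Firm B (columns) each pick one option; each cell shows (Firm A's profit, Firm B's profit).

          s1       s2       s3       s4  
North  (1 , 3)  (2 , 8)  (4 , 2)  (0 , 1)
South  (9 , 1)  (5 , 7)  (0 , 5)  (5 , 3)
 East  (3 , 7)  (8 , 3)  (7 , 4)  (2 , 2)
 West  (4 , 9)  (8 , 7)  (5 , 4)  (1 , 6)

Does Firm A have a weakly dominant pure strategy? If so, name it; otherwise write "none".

none

North fails to dominate South at s1 (1<9).
South fails to dominate North at s3 (0<4).
East fails to dominate South at s1 (3<9).
West fails to dominate South at s1 (4<9).
No single strategy dominates all the others.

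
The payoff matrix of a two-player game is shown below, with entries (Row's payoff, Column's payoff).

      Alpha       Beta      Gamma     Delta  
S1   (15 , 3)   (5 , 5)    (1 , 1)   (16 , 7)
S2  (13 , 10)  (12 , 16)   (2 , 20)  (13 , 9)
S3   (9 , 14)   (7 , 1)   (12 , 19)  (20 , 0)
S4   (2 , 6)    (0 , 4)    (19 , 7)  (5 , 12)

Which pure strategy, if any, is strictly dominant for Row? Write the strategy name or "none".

S1 fails to dominate S2 at Beta (5<12).
S2 fails to dominate S1 at Alpha (13<15).
S3 fails to dominate S1 at Alpha (9<15).
S4 fails to dominate S1 at Alpha (2<15).
No single strategy dominates all the others.

none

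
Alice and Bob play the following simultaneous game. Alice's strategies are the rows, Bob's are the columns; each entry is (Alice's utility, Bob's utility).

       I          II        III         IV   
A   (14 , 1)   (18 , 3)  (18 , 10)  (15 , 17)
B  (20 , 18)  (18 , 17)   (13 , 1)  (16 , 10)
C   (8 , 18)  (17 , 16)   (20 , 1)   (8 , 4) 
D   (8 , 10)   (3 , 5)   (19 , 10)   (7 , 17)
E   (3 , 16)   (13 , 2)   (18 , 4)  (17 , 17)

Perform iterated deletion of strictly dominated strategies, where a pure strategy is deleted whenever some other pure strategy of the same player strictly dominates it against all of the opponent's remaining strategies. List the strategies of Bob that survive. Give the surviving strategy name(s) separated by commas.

I, II, IV

For Bob, IV strictly dominates III on the remaining rows (A: 17>10, B: 10>1, C: 4>1, D: 17>10, E: 17>4); eliminate III.
For Alice, A strictly dominates C on the remaining columns (I: 14>8, II: 18>17, IV: 15>8); eliminate C.
Row D is eliminated: A beats it against every remaining column (I: 14>8, II: 18>3, IV: 15>7).
Among the remaining strategies, none is strictly dominated by another pure strategy of the same player, so the elimination stops.
Surviving strategies — Alice: {A, B, E}; Bob: {I, II, IV}.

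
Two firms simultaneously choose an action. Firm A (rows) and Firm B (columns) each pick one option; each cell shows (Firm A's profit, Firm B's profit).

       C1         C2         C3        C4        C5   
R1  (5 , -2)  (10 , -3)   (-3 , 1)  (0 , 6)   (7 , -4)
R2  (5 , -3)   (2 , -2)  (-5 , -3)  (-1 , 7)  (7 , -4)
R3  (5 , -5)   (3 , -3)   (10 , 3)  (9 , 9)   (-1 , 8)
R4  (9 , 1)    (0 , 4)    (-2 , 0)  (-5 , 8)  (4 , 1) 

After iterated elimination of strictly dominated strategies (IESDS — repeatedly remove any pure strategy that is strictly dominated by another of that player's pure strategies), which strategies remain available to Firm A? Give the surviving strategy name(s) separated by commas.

For Firm B, C4 strictly dominates C1 on the remaining rows (R1: 6>-2, R2: 7>-3, R3: 9>-5, R4: 8>1); eliminate C1.
Firm B's strategy C2 is strictly dominated by C4 (R1: 6>-3, R2: 7>-2, R3: 9>-3, R4: 8>4) and is removed.
Firm B's strategy C3 is strictly dominated by C4 (R1: 6>1, R2: 7>-3, R3: 9>3, R4: 8>0) and is removed.
Row R4 is eliminated: R1 beats it against every remaining column (C4: 0>-5, C5: 7>4).
Column C5 is eliminated: C4 beats it against every remaining row (R1: 6>-4, R2: 7>-4, R3: 9>8).
Firm A's strategy R1 is strictly dominated by R3 (C4: 9>0) and is removed.
Firm A's strategy R2 is strictly dominated by R3 (C4: 9>-1) and is removed.
Among the remaining strategies, none is strictly dominated by another pure strategy of the same player, so the elimination stops.
Surviving strategies — Firm A: {R3}; Firm B: {C4}.

R3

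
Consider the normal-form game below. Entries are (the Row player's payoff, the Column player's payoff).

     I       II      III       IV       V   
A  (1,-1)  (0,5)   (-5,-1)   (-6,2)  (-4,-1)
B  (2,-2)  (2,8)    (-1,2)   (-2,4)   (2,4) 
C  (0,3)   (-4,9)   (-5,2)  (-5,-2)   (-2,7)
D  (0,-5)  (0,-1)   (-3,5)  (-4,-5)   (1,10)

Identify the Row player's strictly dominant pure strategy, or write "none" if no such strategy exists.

B vs A: I: 2>1, II: 2>0, III: -1>-5, IV: -2>-6, V: 2>-4.
B vs C: I: 2>0, II: 2>-4, III: -1>-5, IV: -2>-5, V: 2>-2.
B vs D: I: 2>0, II: 2>0, III: -1>-3, IV: -2>-4, V: 2>1.
B strictly beats every other strategy against every opponent action, so it is strictly dominant.

B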